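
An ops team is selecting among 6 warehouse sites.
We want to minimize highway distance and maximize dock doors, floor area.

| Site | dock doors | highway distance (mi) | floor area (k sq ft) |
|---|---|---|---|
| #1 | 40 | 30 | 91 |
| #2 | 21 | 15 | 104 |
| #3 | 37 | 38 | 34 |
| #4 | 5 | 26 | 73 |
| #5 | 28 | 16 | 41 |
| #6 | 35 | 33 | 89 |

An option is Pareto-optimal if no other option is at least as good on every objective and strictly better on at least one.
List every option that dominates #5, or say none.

none

#1: worse on highway distance (30 vs 16).
#2: worse on dock doors (21 vs 28).
#3: worse on highway distance (38 vs 16).
#4: worse on dock doors (5 vs 28).
#6: worse on highway distance (33 vs 16).
No option dominates #5.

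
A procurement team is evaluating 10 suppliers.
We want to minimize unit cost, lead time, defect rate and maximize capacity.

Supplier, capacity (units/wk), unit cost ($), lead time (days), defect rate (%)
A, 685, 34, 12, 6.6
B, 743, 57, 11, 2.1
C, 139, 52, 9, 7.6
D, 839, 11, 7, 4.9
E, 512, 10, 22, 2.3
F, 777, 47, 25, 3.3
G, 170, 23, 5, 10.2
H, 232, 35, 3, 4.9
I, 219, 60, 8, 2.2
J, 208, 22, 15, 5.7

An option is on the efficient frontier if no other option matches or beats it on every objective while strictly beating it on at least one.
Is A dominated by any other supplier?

D vs A: capacity 839≥685, unit cost 11≤34, lead time 7≤12, defect rate 4.9≤6.6 — D is at least as good on every objective and strictly better on at least one, so D dominates A.

Yes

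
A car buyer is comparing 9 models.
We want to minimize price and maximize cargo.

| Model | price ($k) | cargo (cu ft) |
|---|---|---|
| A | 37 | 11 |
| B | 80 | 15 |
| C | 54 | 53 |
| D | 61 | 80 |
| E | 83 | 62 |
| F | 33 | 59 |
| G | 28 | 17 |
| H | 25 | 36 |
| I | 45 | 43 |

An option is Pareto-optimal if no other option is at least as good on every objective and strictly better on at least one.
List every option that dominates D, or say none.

none

A: worse on cargo (11 vs 80).
B: worse on price (80 vs 61).
C: worse on cargo (53 vs 80).
E: worse on price (83 vs 61).
F: worse on cargo (59 vs 80).
G: worse on cargo (17 vs 80).
H: worse on cargo (36 vs 80).
I: worse on cargo (43 vs 80).
No option dominates D.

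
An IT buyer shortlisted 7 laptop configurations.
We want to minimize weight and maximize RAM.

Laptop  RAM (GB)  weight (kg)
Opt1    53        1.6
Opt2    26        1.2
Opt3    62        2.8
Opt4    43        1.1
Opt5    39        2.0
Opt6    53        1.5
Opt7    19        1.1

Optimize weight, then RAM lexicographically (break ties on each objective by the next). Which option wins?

First minimize weight: best is 1.1, kept {Opt4, Opt7}.
Then maximize RAM: best is 43, kept {Opt4}.

Opt4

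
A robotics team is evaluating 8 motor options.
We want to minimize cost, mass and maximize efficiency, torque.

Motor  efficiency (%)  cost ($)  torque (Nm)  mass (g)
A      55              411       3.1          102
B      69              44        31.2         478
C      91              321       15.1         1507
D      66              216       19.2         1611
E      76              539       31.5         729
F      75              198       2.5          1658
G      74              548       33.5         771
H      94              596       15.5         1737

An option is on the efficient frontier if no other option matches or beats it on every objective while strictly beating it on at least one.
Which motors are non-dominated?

A, B, C, E, F, G, H

A: not dominated (best mass).
B: not dominated (best cost).
C: not dominated.
D: dominated by B (efficiency 69≥66, cost 44≤216, torque 31.2≥19.2, mass 478≤1611).
E: not dominated.
F: not dominated.
G: not dominated (best torque).
H: not dominated (best efficiency).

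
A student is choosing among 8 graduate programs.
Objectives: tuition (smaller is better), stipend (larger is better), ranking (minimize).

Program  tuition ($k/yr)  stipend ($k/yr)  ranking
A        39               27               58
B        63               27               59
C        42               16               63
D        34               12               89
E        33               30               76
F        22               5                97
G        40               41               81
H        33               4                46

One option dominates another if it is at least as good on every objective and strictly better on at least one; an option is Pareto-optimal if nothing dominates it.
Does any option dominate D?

E vs D: tuition 33≤34, stipend 30≥12, ranking 76≤89 — E is at least as good on every objective and strictly better on at least one, so E dominates D.

Yes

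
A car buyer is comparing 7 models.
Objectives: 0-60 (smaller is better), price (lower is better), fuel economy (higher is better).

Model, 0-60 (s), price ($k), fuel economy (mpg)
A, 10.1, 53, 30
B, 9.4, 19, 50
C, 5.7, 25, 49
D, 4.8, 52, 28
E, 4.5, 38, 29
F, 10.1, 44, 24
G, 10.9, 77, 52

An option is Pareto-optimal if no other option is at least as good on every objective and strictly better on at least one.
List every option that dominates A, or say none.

B: 0-60 9.4≤10.1, price 19≤53, fuel economy 50≥30 — dominates A.
C: 0-60 5.7≤10.1, price 25≤53, fuel economy 49≥30 — dominates A.
Others (D, E, F, G) are each worse than A on at least one objective.

B, C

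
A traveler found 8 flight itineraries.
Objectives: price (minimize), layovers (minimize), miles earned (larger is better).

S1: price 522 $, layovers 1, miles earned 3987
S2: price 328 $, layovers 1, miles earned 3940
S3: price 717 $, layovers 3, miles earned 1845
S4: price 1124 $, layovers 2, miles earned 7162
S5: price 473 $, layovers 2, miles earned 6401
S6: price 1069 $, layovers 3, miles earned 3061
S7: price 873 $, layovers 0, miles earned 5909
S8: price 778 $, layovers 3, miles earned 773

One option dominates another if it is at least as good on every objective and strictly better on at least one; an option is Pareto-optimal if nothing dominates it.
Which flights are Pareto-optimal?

S1: not dominated.
S2: not dominated (best price).
S3: dominated by S1 (price 522≤717, layovers 1≤3, miles earned 3987≥1845).
S4: not dominated (best miles earned).
S5: not dominated.
S6: dominated by S1 (price 522≤1069, layovers 1≤3, miles earned 3987≥3061).
S7: not dominated (best layovers).
S8: dominated by S1 (price 522≤778, layovers 1≤3, miles earned 3987≥773).

S1, S2, S4, S5, S7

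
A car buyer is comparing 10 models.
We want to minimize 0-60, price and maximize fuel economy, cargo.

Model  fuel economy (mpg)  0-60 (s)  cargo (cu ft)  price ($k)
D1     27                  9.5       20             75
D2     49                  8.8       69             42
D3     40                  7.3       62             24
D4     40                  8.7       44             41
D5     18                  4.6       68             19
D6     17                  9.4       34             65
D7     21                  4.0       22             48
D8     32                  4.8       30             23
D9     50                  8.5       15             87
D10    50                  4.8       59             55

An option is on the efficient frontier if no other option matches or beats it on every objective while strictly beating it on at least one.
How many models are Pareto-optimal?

6

D1: dominated by D2 (fuel economy 49≥27, 0-60 8.8≤9.5, cargo 69≥20, price 42≤75).
D2: not dominated (best cargo).
D3: not dominated.
D4: dominated by D3 (fuel economy 40≥40, 0-60 7.3≤8.7, cargo 62≥44, price 24≤41).
D5: not dominated (best price).
D6: dominated by D2 (fuel economy 49≥17, 0-60 8.8≤9.4, cargo 69≥34, price 42≤65).
D7: not dominated (best 0-60).
D8: not dominated.
D9: dominated by D10 (fuel economy 50≥50, 0-60 4.8≤8.5, cargo 59≥15, price 55≤87).
D10: not dominated.
Pareto-optimal: D2, D3, D5, D7, D8, D10 → 6.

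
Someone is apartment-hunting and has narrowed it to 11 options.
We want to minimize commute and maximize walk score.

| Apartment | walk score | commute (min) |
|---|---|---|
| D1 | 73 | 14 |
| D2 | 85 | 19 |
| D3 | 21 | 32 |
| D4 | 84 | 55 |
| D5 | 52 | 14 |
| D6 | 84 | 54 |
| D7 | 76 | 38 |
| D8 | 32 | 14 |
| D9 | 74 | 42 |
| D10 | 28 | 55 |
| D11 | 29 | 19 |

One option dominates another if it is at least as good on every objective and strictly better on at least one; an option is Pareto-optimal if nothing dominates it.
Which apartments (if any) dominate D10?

D1, D2, D4, D5, D6, D7, D8, D9, D11

D1: walk score 73≥28, commute 14≤55 — dominates D10.
D2: walk score 85≥28, commute 19≤55 — dominates D10.
D4: walk score 84≥28, commute 55≤55 — dominates D10.
D5: walk score 52≥28, commute 14≤55 — dominates D10.
D6: walk score 84≥28, commute 54≤55 — dominates D10.
D7: walk score 76≥28, commute 38≤55 — dominates D10.
D8: walk score 32≥28, commute 14≤55 — dominates D10.
D9: walk score 74≥28, commute 42≤55 — dominates D10.
D11: walk score 29≥28, commute 19≤55 — dominates D10.
Others (D3) are each worse than D10 on at least one objective.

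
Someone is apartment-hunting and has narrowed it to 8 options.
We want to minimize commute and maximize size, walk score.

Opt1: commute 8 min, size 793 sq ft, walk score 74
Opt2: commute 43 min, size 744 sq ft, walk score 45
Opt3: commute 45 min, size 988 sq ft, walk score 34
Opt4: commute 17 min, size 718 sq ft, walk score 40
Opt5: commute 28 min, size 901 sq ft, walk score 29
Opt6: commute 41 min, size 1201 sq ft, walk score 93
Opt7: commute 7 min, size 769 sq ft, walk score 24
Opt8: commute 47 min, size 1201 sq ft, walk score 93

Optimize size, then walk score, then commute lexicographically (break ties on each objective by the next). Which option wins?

First maximize size: best is 1201, kept {Opt6, Opt8}.
Then maximize walk score: best is 93, kept {Opt6, Opt8}.
Then minimize commute: best is 41, kept {Opt6}.

Opt6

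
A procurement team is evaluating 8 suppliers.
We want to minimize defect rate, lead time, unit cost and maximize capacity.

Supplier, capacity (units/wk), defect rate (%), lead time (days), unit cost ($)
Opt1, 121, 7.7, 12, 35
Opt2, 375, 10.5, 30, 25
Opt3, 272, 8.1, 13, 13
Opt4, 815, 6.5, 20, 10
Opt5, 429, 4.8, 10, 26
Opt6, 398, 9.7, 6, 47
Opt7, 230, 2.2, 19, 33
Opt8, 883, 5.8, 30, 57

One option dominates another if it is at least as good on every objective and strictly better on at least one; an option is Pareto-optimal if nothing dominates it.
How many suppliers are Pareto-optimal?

6

Opt1: dominated by Opt5 (capacity 429≥121, defect rate 4.8≤7.7, lead time 10≤12, unit cost 26≤35).
Opt2: dominated by Opt4 (capacity 815≥375, defect rate 6.5≤10.5, lead time 20≤30, unit cost 10≤25).
Opt3: not dominated.
Opt4: not dominated (best unit cost).
Opt5: not dominated.
Opt6: not dominated (best lead time).
Opt7: not dominated (best defect rate).
Opt8: not dominated (best capacity).
Pareto-optimal: Opt3, Opt4, Opt5, Opt6, Opt7, Opt8 → 6.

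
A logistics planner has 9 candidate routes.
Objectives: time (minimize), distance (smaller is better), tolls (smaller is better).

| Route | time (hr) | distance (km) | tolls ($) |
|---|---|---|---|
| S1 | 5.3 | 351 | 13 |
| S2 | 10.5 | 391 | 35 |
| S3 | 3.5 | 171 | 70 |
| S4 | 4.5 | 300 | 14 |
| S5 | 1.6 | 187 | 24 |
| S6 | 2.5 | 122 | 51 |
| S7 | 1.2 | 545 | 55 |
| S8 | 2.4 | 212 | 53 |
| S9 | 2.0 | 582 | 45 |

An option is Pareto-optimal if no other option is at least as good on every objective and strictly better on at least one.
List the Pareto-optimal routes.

S1: not dominated (best tolls).
S2: dominated by S1 (time 5.3≤10.5, distance 351≤391, tolls 13≤35).
S3: dominated by S6 (time 2.5≤3.5, distance 122≤171, tolls 51≤70).
S4: not dominated.
S5: not dominated.
S6: not dominated (best distance).
S7: not dominated (best time).
S8: dominated by S5 (time 1.6≤2.4, distance 187≤212, tolls 24≤53).
S9: dominated by S5 (time 1.6≤2.0, distance 187≤582, tolls 24≤45).

S1, S4, S5, S6, S7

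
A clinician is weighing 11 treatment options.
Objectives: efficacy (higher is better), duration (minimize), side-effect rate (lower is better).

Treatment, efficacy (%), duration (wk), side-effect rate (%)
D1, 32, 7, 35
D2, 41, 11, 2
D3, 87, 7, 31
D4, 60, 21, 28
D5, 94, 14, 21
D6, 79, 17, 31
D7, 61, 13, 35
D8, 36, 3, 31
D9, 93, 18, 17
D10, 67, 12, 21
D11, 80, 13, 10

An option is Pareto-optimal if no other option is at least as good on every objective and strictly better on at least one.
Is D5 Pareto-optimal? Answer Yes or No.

Yes

D1: worse on efficacy (32 vs 94).
D2: worse on efficacy (41 vs 94).
D3: worse on efficacy (87 vs 94).
D4: worse on efficacy (60 vs 94).
D6: worse on efficacy (79 vs 94).
D7: worse on efficacy (61 vs 94).
D8: worse on efficacy (36 vs 94).
D9: worse on efficacy (93 vs 94).
D10: worse on efficacy (67 vs 94).
D11: worse on efficacy (80 vs 94).
No option is at least as good as D5 on every objective and strictly better on one.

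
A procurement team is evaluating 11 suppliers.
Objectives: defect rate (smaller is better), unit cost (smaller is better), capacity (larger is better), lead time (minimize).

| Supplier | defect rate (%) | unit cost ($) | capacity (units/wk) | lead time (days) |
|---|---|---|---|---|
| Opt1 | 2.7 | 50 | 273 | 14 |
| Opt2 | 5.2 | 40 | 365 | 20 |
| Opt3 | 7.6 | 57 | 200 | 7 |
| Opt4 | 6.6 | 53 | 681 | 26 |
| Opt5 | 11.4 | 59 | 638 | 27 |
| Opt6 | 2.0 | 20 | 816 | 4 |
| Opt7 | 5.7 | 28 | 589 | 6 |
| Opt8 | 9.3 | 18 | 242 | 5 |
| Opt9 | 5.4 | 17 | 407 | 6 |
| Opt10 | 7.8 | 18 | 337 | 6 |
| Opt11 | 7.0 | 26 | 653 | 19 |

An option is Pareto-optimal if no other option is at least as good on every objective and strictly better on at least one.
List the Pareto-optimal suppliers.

Opt6, Opt8, Opt9

Opt1: dominated by Opt6 (defect rate 2.0≤2.7, unit cost 20≤50, capacity 816≥273, lead time 4≤14).
Opt2: dominated by Opt6 (defect rate 2.0≤5.2, unit cost 20≤40, capacity 816≥365, lead time 4≤20).
Opt3: dominated by Opt6 (defect rate 2.0≤7.6, unit cost 20≤57, capacity 816≥200, lead time 4≤7).
Opt4: dominated by Opt6 (defect rate 2.0≤6.6, unit cost 20≤53, capacity 816≥681, lead time 4≤26).
Opt5: dominated by Opt4 (defect rate 6.6≤11.4, unit cost 53≤59, capacity 681≥638, lead time 26≤27).
Opt6: not dominated (best defect rate).
Opt7: dominated by Opt6 (defect rate 2.0≤5.7, unit cost 20≤28, capacity 816≥589, lead time 4≤6).
Opt8: not dominated.
Opt9: not dominated (best unit cost).
Opt10: dominated by Opt9 (defect rate 5.4≤7.8, unit cost 17≤18, capacity 407≥337, lead time 6≤6).
Opt11: dominated by Opt6 (defect rate 2.0≤7.0, unit cost 20≤26, capacity 816≥653, lead time 4≤19).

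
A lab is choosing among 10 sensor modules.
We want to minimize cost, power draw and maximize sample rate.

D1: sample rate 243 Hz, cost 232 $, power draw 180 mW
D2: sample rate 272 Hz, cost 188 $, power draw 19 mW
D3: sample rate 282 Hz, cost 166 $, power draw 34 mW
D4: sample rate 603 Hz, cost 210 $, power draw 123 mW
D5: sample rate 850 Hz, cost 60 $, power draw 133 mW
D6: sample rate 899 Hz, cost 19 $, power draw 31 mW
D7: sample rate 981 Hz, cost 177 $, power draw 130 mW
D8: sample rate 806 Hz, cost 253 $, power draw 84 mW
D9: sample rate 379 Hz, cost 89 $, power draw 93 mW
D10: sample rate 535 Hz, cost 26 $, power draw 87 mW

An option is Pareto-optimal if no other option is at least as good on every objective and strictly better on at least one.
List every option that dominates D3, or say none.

D6

D6: sample rate 899≥282, cost 19≤166, power draw 31≤34 — dominates D3.
Others (D1, D2, D4, D5, D7, D8, D9, D10) are each worse than D3 on at least one objective.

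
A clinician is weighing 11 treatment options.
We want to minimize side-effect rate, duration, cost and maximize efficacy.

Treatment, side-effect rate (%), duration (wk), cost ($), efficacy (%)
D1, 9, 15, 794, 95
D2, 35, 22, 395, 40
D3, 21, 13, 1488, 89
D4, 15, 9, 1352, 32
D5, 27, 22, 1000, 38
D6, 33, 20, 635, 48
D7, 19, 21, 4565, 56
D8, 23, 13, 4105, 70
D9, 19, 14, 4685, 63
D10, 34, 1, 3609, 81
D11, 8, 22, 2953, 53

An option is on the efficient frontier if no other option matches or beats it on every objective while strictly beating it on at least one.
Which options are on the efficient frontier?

D1, D2, D3, D4, D6, D9, D10, D11

D1: not dominated (best efficacy).
D2: not dominated (best cost).
D3: not dominated.
D4: not dominated.
D5: dominated by D1 (side-effect rate 9≤27, duration 15≤22, cost 794≤1000, efficacy 95≥38).
D6: not dominated.
D7: dominated by D1 (side-effect rate 9≤19, duration 15≤21, cost 794≤4565, efficacy 95≥56).
D8: dominated by D3 (side-effect rate 21≤23, duration 13≤13, cost 1488≤4105, efficacy 89≥70).
D9: not dominated.
D10: not dominated (best duration).
D11: not dominated (best side-effect rate).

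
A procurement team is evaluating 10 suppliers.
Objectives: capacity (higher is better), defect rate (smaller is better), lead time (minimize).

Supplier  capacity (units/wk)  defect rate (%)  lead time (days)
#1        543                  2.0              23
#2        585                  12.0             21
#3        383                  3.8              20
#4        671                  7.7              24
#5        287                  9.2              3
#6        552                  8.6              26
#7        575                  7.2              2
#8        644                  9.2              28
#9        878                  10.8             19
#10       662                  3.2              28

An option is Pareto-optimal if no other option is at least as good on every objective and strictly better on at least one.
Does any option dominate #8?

Yes

#4 vs #8: capacity 671≥644, defect rate 7.7≤9.2, lead time 24≤28 — #4 is at least as good on every objective and strictly better on at least one, so #4 dominates #8.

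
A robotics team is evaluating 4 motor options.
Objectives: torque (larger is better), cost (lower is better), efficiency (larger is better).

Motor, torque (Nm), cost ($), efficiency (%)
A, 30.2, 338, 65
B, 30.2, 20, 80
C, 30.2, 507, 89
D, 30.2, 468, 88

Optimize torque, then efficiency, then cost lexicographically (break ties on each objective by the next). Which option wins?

First maximize torque: best is 30.2, kept {A, B, C, D}.
Then maximize efficiency: best is 89, kept {C}.

C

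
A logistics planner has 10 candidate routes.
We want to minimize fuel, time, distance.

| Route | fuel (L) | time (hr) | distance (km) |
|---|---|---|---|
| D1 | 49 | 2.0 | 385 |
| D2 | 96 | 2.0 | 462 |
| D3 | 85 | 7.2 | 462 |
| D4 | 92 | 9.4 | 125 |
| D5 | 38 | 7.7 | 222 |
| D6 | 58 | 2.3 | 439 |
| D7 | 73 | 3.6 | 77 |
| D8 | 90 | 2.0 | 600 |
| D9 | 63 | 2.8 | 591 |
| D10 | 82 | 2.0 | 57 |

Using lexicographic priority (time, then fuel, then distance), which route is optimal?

D1

First minimize time: best is 2.0, kept {D1, D2, D8, D10}.
Then minimize fuel: best is 49, kept {D1}.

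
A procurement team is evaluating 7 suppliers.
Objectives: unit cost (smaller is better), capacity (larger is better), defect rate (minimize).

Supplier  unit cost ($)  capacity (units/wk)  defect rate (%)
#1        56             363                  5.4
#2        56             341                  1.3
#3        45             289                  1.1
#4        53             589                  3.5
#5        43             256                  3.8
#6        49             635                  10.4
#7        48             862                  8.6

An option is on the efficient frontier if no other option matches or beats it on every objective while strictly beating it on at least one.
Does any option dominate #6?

#7 vs #6: unit cost 48≤49, capacity 862≥635, defect rate 8.6≤10.4 — #7 is at least as good on every objective and strictly better on at least one, so #7 dominates #6.

Yes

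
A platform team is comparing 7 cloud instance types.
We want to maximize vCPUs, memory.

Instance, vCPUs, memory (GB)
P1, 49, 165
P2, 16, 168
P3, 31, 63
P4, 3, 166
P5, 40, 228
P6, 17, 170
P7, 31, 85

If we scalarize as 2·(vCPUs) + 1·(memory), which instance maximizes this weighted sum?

P1: 2·49 + 1·165 = 263
P2: 2·16 + 1·168 = 200
P3: 2·31 + 1·63 = 125
P4: 2·3 + 1·166 = 172
P5: 2·40 + 1·228 = 308
P6: 2·17 + 1·170 = 204
P7: 2·31 + 1·85 = 147
Highest: P5 at 308.

P5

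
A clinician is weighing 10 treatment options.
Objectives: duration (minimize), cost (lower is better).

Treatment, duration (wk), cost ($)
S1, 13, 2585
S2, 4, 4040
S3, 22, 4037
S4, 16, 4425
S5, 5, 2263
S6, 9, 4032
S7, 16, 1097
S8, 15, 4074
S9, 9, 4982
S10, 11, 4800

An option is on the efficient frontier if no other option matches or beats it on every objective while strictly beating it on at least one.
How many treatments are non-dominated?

S1: dominated by S5 (duration 5≤13, cost 2263≤2585).
S2: not dominated (best duration).
S3: dominated by S1 (duration 13≤22, cost 2585≤4037).
S4: dominated by S1 (duration 13≤16, cost 2585≤4425).
S5: not dominated.
S6: dominated by S5 (duration 5≤9, cost 2263≤4032).
S7: not dominated (best cost).
S8: dominated by S1 (duration 13≤15, cost 2585≤4074).
S9: dominated by S2 (duration 4≤9, cost 4040≤4982).
S10: dominated by S2 (duration 4≤11, cost 4040≤4800).
Pareto-optimal: S2, S5, S7 → 3.

3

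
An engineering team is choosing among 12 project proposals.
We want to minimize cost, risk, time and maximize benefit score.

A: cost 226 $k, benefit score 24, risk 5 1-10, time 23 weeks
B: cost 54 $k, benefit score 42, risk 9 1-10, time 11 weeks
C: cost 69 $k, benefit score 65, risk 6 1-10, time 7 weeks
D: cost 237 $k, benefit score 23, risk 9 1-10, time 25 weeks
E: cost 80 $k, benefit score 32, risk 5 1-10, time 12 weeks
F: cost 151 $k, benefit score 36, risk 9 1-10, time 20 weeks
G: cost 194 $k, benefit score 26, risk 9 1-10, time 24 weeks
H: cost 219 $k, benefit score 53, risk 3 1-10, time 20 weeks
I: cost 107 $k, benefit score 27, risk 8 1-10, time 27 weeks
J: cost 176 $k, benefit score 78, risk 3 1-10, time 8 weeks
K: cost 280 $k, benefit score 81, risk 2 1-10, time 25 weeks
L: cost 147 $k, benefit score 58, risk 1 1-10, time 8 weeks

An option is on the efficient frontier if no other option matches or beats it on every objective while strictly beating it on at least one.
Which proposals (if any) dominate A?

E: cost 80≤226, benefit score 32≥24, risk 5≤5, time 12≤23 — dominates A.
H: cost 219≤226, benefit score 53≥24, risk 3≤5, time 20≤23 — dominates A.
J: cost 176≤226, benefit score 78≥24, risk 3≤5, time 8≤23 — dominates A.
L: cost 147≤226, benefit score 58≥24, risk 1≤5, time 8≤23 — dominates A.
Others (B, C, D, F, G, I, K) are each worse than A on at least one objective.

E, H, J, L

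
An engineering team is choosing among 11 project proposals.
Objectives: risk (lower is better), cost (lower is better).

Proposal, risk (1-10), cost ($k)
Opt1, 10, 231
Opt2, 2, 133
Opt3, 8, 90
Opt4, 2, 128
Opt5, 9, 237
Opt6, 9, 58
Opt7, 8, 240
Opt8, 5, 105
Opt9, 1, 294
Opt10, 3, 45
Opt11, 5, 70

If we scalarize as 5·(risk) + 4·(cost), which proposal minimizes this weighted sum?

Opt10

Opt1: 5·10 + 4·231 = 974
Opt2: 5·2 + 4·133 = 542
Opt3: 5·8 + 4·90 = 400
Opt4: 5·2 + 4·128 = 522
Opt5: 5·9 + 4·237 = 993
Opt6: 5·9 + 4·58 = 277
Opt7: 5·8 + 4·240 = 1000
Opt8: 5·5 + 4·105 = 445
Opt9: 5·1 + 4·294 = 1181
Opt10: 5·3 + 4·45 = 195
Opt11: 5·5 + 4·70 = 305
Lowest: Opt10 at 195.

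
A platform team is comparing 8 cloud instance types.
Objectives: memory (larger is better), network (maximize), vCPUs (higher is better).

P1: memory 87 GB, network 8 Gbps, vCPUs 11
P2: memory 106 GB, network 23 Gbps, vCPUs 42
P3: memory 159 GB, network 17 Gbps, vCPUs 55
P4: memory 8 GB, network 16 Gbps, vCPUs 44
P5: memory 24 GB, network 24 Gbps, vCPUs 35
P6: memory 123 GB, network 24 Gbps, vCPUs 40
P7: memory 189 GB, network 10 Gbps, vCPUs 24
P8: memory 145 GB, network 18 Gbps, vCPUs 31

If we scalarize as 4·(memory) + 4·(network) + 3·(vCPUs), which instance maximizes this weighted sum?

P1: 4·87 + 4·8 + 3·11 = 413
P2: 4·106 + 4·23 + 3·42 = 642
P3: 4·159 + 4·17 + 3·55 = 869
P4: 4·8 + 4·16 + 3·44 = 228
P5: 4·24 + 4·24 + 3·35 = 297
P6: 4·123 + 4·24 + 3·40 = 708
P7: 4·189 + 4·10 + 3·24 = 868
P8: 4·145 + 4·18 + 3·31 = 745
Highest: P3 at 869.

P3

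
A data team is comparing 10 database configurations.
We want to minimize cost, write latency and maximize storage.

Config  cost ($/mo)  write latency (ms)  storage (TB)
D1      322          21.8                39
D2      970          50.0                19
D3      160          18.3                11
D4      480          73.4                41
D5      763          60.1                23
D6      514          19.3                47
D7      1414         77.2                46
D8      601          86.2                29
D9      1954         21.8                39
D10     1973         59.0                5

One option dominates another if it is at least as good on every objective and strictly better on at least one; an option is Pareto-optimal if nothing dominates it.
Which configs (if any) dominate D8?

D1, D4, D6

D1: cost 322≤601, write latency 21.8≤86.2, storage 39≥29 — dominates D8.
D4: cost 480≤601, write latency 73.4≤86.2, storage 41≥29 — dominates D8.
D6: cost 514≤601, write latency 19.3≤86.2, storage 47≥29 — dominates D8.
Others (D2, D3, D5, D7, D9, D10) are each worse than D8 on at least one objective.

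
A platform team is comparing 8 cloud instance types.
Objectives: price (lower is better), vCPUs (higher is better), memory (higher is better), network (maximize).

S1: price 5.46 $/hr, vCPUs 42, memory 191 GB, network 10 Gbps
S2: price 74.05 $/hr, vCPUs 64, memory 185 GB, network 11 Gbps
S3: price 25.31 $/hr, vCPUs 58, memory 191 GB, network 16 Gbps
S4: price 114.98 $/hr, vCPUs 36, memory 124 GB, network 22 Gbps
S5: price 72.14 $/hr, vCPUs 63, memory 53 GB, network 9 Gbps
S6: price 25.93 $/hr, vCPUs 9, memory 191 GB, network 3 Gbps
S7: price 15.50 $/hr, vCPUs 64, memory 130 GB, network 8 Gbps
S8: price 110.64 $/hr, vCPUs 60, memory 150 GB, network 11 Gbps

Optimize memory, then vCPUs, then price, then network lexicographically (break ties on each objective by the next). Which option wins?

First maximize memory: best is 191, kept {S1, S3, S6}.
Then maximize vCPUs: best is 58, kept {S3}.

S3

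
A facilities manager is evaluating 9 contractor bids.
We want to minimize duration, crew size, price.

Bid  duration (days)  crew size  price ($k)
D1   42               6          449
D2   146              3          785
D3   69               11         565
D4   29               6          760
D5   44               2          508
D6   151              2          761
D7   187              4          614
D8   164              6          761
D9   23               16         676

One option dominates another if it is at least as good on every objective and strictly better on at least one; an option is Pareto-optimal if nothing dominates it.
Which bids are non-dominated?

D1, D4, D5, D9

D1: not dominated (best price).
D2: dominated by D5 (duration 44≤146, crew size 2≤3, price 508≤785).
D3: dominated by D1 (duration 42≤69, crew size 6≤11, price 449≤565).
D4: not dominated.
D5: not dominated.
D6: dominated by D5 (duration 44≤151, crew size 2≤2, price 508≤761).
D7: dominated by D5 (duration 44≤187, crew size 2≤4, price 508≤614).
D8: dominated by D1 (duration 42≤164, crew size 6≤6, price 449≤761).
D9: not dominated (best duration).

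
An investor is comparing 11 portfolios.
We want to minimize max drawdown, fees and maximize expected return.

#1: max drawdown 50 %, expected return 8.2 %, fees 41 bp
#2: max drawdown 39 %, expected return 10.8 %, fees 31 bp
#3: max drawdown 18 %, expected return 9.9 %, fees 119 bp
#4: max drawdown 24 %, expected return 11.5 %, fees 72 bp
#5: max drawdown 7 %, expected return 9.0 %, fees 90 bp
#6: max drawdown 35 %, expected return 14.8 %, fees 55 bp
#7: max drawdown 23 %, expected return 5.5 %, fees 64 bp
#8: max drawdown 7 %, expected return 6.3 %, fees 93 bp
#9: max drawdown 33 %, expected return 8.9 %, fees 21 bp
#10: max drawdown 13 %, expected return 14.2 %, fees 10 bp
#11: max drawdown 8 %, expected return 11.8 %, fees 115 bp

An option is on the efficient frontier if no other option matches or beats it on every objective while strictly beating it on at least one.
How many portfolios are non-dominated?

#1: dominated by #2 (max drawdown 39≤50, expected return 10.8≥8.2, fees 31≤41).
#2: dominated by #10 (max drawdown 13≤39, expected return 14.2≥10.8, fees 10≤31).
#3: dominated by #10 (max drawdown 13≤18, expected return 14.2≥9.9, fees 10≤119).
#4: dominated by #10 (max drawdown 13≤24, expected return 14.2≥11.5, fees 10≤72).
#5: not dominated.
#6: not dominated (best expected return).
#7: dominated by #10 (max drawdown 13≤23, expected return 14.2≥5.5, fees 10≤64).
#8: dominated by #5 (max drawdown 7≤7, expected return 9.0≥6.3, fees 90≤93).
#9: dominated by #10 (max drawdown 13≤33, expected return 14.2≥8.9, fees 10≤21).
#10: not dominated (best fees).
#11: not dominated.
Pareto-optimal: #5, #6, #10, #11 → 4.

4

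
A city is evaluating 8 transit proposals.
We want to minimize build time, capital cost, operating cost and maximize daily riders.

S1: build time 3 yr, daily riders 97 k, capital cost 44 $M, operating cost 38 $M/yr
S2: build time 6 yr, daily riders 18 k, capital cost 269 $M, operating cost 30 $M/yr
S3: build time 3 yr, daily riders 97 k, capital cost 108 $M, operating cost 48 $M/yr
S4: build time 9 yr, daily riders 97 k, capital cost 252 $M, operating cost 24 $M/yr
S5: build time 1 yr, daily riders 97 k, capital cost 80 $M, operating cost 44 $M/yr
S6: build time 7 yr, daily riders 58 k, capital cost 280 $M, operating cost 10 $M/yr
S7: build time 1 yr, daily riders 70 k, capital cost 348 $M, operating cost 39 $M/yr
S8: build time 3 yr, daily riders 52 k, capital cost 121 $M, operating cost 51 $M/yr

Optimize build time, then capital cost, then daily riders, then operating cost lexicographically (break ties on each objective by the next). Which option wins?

First minimize build time: best is 1, kept {S5, S7}.
Then minimize capital cost: best is 80, kept {S5}.

S5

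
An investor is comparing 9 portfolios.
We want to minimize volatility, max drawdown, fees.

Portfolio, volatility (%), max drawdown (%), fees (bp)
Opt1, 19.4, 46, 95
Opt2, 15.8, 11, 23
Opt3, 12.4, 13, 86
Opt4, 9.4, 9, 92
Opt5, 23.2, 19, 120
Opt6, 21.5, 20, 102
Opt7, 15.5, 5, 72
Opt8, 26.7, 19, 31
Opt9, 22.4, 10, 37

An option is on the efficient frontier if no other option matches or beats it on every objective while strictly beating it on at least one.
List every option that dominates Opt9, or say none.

Opt1: worse on max drawdown (46 vs 10).
Opt2: worse on max drawdown (11 vs 10).
Opt3: worse on max drawdown (13 vs 10).
Opt4: worse on fees (92 vs 37).
Opt5: worse on volatility (23.2 vs 22.4).
Opt6: worse on max drawdown (20 vs 10).
Opt7: worse on fees (72 vs 37).
Opt8: worse on volatility (26.7 vs 22.4).
No option dominates Opt9.

none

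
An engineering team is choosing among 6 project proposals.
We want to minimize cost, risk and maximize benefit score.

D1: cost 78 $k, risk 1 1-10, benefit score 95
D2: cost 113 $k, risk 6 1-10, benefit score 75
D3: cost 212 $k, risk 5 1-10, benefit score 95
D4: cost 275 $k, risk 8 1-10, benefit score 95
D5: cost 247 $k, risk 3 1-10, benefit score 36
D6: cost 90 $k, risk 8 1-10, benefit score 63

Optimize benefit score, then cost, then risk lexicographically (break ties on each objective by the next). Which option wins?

D1

First maximize benefit score: best is 95, kept {D1, D3, D4}.
Then minimize cost: best is 78, kept {D1}.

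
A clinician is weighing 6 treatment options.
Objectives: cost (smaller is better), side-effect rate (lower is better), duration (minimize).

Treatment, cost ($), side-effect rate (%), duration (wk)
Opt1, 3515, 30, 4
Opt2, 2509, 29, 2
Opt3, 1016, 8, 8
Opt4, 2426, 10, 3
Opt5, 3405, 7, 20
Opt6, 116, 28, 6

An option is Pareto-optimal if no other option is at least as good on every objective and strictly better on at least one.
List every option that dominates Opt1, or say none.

Opt2: cost 2509≤3515, side-effect rate 29≤30, duration 2≤4 — dominates Opt1.
Opt4: cost 2426≤3515, side-effect rate 10≤30, duration 3≤4 — dominates Opt1.
Others (Opt3, Opt5, Opt6) are each worse than Opt1 on at least one objective.

Opt2, Opt4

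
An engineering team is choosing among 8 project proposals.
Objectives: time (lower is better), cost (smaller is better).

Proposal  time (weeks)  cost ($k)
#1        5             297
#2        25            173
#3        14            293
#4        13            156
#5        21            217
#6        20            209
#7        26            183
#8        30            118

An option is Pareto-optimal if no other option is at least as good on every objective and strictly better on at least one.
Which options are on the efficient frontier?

#1: not dominated (best time).
#2: dominated by #4 (time 13≤25, cost 156≤173).
#3: dominated by #4 (time 13≤14, cost 156≤293).
#4: not dominated.
#5: dominated by #4 (time 13≤21, cost 156≤217).
#6: dominated by #4 (time 13≤20, cost 156≤209).
#7: dominated by #2 (time 25≤26, cost 173≤183).
#8: not dominated (best cost).

#1, #4, #8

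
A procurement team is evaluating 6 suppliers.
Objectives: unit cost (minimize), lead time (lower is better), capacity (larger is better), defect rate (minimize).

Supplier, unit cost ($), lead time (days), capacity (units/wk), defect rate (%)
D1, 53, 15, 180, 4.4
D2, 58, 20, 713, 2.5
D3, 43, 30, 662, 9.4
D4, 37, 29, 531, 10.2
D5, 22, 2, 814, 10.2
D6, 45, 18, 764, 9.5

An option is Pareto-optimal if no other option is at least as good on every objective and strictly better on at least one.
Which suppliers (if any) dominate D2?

none

D1: worse on capacity (180 vs 713).
D3: worse on lead time (30 vs 20).
D4: worse on lead time (29 vs 20).
D5: worse on defect rate (10.2 vs 2.5).
D6: worse on defect rate (9.5 vs 2.5).
No option dominates D2.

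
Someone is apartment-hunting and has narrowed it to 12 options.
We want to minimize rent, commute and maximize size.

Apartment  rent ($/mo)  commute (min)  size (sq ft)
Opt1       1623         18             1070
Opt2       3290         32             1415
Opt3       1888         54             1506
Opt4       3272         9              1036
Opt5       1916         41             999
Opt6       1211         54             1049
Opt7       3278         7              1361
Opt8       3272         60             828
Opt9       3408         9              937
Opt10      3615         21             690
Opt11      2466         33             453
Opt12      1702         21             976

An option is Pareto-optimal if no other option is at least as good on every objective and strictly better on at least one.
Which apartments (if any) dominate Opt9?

Opt4: rent 3272≤3408, commute 9≤9, size 1036≥937 — dominates Opt9.
Opt7: rent 3278≤3408, commute 7≤9, size 1361≥937 — dominates Opt9.
Others (Opt1, Opt2, Opt3, Opt5, Opt6, Opt8, Opt10, Opt11, Opt12) are each worse than Opt9 on at least one objective.

Opt4, Opt7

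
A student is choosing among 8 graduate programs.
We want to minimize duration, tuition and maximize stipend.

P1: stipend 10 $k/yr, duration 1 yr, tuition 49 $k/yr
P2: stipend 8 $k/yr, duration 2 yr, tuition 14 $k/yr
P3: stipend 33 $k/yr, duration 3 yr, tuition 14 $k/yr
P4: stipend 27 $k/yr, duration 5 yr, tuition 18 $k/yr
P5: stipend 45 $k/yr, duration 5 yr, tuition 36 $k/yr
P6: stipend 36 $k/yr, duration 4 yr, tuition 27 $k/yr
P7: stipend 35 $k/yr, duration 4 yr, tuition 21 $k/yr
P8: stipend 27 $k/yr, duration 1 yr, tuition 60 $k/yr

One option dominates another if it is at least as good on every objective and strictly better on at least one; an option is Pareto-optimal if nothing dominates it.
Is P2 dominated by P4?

P4 vs P2: P4 is worse on duration (5 vs 2), so it does not dominate P2.

No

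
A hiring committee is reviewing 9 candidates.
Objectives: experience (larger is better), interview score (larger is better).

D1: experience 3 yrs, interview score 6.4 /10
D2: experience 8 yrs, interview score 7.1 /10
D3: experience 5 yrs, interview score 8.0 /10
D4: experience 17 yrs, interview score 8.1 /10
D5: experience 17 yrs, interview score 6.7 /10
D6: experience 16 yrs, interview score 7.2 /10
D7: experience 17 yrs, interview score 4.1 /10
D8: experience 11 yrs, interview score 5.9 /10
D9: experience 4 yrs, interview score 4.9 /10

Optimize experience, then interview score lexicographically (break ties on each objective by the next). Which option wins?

First maximize experience: best is 17, kept {D4, D5, D7}.
Then maximize interview score: best is 8.1, kept {D4}.

D4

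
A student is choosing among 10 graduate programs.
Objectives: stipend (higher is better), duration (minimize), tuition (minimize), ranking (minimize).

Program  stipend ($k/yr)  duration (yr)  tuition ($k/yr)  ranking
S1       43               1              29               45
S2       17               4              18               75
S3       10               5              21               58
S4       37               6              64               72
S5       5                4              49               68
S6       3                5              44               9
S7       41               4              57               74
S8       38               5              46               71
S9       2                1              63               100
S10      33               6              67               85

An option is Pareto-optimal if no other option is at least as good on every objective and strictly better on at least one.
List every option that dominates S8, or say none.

S1: stipend 43≥38, duration 1≤5, tuition 29≤46, ranking 45≤71 — dominates S8.
Others (S2, S3, S4, S5, S6, S7, S9, S10) are each worse than S8 on at least one objective.

S1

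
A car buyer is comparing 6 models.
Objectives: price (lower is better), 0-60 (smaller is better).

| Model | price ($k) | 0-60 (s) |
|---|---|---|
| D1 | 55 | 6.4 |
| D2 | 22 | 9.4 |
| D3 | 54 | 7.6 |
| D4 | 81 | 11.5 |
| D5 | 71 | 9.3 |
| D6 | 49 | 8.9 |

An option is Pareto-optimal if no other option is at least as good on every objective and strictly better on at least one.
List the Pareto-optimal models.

D1: not dominated (best 0-60).
D2: not dominated (best price).
D3: not dominated.
D4: dominated by D1 (price 55≤81, 0-60 6.4≤11.5).
D5: dominated by D1 (price 55≤71, 0-60 6.4≤9.3).
D6: not dominated.

D1, D2, D3, D6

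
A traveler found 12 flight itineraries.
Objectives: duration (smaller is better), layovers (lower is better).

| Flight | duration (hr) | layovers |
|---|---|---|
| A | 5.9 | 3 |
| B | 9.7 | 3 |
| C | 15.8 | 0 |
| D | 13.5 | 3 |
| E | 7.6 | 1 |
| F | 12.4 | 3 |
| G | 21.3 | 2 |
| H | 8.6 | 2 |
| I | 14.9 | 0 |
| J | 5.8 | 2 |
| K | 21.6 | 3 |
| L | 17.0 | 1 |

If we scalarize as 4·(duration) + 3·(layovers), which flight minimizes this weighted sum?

J

A: 4·5.9 + 3·3 = 32.6
B: 4·9.7 + 3·3 = 47.8
C: 4·15.8 + 3·0 = 63.2
D: 4·13.5 + 3·3 = 63.0
E: 4·7.6 + 3·1 = 33.4
F: 4·12.4 + 3·3 = 58.6
G: 4·21.3 + 3·2 = 91.2
H: 4·8.6 + 3·2 = 40.4
I: 4·14.9 + 3·0 = 59.6
J: 4·5.8 + 3·2 = 29.2
K: 4·21.6 + 3·3 = 95.4
L: 4·17.0 + 3·1 = 71.0
Lowest: J at 29.2.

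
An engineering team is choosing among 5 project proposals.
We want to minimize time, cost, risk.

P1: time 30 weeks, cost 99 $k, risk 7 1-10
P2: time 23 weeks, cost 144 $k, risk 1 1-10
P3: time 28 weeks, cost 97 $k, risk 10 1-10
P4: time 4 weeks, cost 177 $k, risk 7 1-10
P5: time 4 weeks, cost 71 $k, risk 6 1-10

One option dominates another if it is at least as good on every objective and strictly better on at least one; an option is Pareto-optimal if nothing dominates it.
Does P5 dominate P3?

Yes

P5 vs P3: time 4≤28, cost 71≤97, risk 6≤10 — P5 is at least as good on every objective with at least one strict improvement.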